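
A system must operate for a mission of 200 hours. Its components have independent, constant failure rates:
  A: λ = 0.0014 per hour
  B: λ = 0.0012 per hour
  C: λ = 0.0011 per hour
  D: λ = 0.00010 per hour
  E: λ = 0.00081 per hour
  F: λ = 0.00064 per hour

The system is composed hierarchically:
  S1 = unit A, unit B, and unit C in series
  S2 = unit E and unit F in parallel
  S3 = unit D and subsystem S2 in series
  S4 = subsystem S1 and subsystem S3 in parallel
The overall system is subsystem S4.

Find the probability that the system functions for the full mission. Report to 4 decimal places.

R(A) = exp(−0.0014 × 200) = 0.755784
R(B) = exp(−0.0012 × 200) = 0.786628
R(C) = exp(−0.0011 × 200) = 0.802519
R(D) = exp(−0.00010 × 200) = 0.980199
R(E) = exp(−0.00081 × 200) = 0.850441
R(F) = exp(−0.00064 × 200) = 0.879853
Series (A, B, and C): 0.755784 × 0.786628 × 0.802519 = 0.477114
Parallel (E and F): 1 − (1 − 0.850441)(1 − 0.879853) = 0.982031
Series (D and [0.982031]): 0.980199 × 0.982031 = 0.962586
Parallel ([0.477114] and [0.962586]): 1 − (1 − 0.477114)(1 − 0.962586) = 0.9804

0.9804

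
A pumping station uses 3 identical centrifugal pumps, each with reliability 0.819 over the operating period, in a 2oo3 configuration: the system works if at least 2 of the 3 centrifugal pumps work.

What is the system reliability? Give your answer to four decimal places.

0.9136

R = Σ_{i=2}^{3} C(3,i) p^i (1−p)^{3−i} with p = 0.819
C(3,2)·0.819^2·0.181^1 = 0.364223
C(3,3)·0.819^3·0.181^0 = 0.549353
Sum = 0.9136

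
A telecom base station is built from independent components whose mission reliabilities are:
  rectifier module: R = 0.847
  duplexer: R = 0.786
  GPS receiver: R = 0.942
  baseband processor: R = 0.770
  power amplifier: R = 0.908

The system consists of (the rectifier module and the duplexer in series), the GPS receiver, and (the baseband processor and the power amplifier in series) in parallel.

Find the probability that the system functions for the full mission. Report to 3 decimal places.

Series (rectifier module and duplexer): 0.84700 × 0.78600 = 0.66574
Series (baseband processor and power amplifier): 0.77000 × 0.90800 = 0.69916
Parallel ([0.66574], GPS receiver, and [0.69916]): 1 − (1 − 0.66574)(1 − 0.94200)(1 − 0.69916) = 0.994

0.994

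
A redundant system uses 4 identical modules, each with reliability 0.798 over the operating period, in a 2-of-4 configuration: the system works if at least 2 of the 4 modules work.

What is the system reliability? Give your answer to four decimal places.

0.9720

R = Σ_{i=2}^{4} C(4,i) p^i (1−p)^{4−i} with p = 0.798
C(4,2)·0.798^2·0.202^2 = 0.155905
C(4,3)·0.798^3·0.202^1 = 0.410601
C(4,4)·0.798^4·0.202^0 = 0.405519
Sum = 0.9720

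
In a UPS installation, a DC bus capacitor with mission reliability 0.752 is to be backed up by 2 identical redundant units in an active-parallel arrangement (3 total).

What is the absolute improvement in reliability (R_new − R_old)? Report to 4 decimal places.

R_before = 0.752
R_after = 1 − (1 − 0.752)^3 = 0.9847
ΔR = 0.9847 − 0.752 = 0.2327

0.2327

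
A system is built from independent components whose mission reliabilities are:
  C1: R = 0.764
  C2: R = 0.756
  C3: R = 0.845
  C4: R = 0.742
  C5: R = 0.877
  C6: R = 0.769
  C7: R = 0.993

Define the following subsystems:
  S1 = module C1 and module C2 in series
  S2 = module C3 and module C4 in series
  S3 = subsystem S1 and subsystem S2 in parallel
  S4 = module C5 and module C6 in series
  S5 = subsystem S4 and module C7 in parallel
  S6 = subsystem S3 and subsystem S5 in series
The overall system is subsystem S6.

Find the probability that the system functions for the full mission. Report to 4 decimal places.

Series (C1 and C2): 0.764000 × 0.756000 = 0.577584
Series (C3 and C4): 0.845000 × 0.742000 = 0.626990
Parallel ([0.577584] and [0.626990]): 1 − (1 − 0.577584)(1 − 0.626990) = 0.842435
Series (C5 and C6): 0.877000 × 0.769000 = 0.674413
Parallel ([0.674413] and C7): 1 − (1 − 0.674413)(1 − 0.993000) = 0.997721
Series ([0.842435] and [0.997721]): 0.842435 × 0.997721 = 0.8405

0.8405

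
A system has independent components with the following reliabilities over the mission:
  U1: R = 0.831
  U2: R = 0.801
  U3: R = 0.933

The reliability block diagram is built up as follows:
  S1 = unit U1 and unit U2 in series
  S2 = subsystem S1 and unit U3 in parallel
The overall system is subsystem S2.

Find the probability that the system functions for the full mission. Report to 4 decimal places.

Series (U1 and U2): 0.831000 × 0.801000 = 0.665631
Parallel ([0.665631] and U3): 1 − (1 − 0.665631)(1 − 0.933000) = 0.9776

0.9776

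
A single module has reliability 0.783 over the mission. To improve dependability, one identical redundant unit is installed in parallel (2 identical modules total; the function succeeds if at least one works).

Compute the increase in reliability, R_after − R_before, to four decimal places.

0.1699

R_before = 0.783
R_after = 1 − (1 − 0.783)^2 = 0.9529
ΔR = 0.9529 − 0.783 = 0.1699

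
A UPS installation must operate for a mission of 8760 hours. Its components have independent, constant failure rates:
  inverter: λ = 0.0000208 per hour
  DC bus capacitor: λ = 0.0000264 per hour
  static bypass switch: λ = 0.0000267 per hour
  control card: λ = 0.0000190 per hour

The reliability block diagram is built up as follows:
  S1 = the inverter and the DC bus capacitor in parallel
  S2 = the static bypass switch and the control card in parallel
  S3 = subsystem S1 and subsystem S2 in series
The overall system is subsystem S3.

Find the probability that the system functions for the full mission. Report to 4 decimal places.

0.9347

R(inverter) = exp(−0.0000208 × 8760) = 0.833428
R(DC bus capacitor) = exp(−0.0000264 × 8760) = 0.793530
R(static bypass switch) = exp(−0.0000267 × 8760) = 0.791447
R(control card) = exp(−0.0000190 × 8760) = 0.846674
Parallel (inverter and DC bus capacitor): 1 − (1 − 0.833428)(1 − 0.793530) = 0.965608
Parallel (static bypass switch and control card): 1 − (1 − 0.791447)(1 − 0.846674) = 0.968023
Series ([0.965608] and [0.968023]): 0.965608 × 0.968023 = 0.9347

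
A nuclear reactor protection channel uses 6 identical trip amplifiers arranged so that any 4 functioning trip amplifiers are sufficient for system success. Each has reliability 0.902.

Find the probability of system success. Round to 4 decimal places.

R = Σ_{i=4}^{6} C(6,i) p^i (1−p)^{6−i} with p = 0.902
C(6,4)·0.902^4·0.098^2 = 0.095361
C(6,5)·0.902^5·0.098^1 = 0.351083
C(6,6)·0.902^6·0.098^0 = 0.538566
Sum = 0.9850

0.9850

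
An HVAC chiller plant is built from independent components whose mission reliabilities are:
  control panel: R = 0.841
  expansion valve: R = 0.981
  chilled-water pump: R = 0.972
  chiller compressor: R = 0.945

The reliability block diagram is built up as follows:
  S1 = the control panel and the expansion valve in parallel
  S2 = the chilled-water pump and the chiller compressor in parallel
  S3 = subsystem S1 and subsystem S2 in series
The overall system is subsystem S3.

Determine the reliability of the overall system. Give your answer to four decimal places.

Parallel (control panel and expansion valve): 1 − (1 − 0.841000)(1 − 0.981000) = 0.996979
Parallel (chilled-water pump and chiller compressor): 1 − (1 − 0.972000)(1 − 0.945000) = 0.998460
Series ([0.996979] and [0.998460]): 0.996979 × 0.998460 = 0.9954

0.9954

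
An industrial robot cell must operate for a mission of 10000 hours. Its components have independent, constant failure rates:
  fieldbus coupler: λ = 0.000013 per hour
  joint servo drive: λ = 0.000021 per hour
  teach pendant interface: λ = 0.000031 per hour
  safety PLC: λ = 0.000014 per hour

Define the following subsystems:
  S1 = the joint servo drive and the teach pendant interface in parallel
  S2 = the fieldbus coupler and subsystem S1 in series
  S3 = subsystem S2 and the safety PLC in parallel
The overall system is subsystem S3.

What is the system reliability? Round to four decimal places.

0.9783

R(fieldbus coupler) = exp(−0.000013 × 10000) = 0.878095
R(joint servo drive) = exp(−0.000021 × 10000) = 0.810584
R(teach pendant interface) = exp(−0.000031 × 10000) = 0.733447
R(safety PLC) = exp(−0.000014 × 10000) = 0.869358
Parallel (joint servo drive and teach pendant interface): 1 − (1 − 0.810584)(1 − 0.733447) = 0.949511
Series (fieldbus coupler and [0.949511]): 0.878095 × 0.949511 = 0.833761
Parallel ([0.833761] and safety PLC): 1 − (1 − 0.833761)(1 − 0.869358) = 0.9783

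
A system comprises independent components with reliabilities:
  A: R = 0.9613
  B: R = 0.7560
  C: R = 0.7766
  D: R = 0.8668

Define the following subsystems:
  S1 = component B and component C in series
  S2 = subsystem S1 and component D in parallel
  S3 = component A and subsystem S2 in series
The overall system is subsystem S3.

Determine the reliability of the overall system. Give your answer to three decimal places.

0.908

Series (B and C): 0.75600 × 0.77660 = 0.58711
Parallel ([0.58711] and D): 1 − (1 − 0.58711)(1 − 0.86680) = 0.94500
Series (A and [0.94500]): 0.96130 × 0.94500 = 0.908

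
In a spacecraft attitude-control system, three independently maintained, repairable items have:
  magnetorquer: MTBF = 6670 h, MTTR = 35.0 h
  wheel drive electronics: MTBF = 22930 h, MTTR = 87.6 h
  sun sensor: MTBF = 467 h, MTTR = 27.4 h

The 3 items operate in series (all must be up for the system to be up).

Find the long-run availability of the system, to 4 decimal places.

A(magnetorquer) = MTBF/(MTBF+MTTR) = 6670/(6670+35.0) = 0.994780
A(wheel drive electronics) = MTBF/(MTBF+MTTR) = 22930/(22930+87.6) = 0.996194
A(sun sensor) = MTBF/(MTBF+MTTR) = 467/(467+27.4) = 0.944579
Series availability: 0.994780 × 0.996194 × 0.944579 = 0.9361

0.9361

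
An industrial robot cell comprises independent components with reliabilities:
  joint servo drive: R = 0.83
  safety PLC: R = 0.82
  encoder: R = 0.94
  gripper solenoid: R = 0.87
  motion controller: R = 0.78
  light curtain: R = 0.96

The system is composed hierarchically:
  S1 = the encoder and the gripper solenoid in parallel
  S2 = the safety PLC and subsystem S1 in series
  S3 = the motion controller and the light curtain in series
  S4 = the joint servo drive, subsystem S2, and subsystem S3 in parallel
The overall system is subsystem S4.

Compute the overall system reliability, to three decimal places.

0.992

Parallel (encoder and gripper solenoid): 1 − (1 − 0.94000)(1 − 0.87000) = 0.99220
Series (safety PLC and [0.99220]): 0.82000 × 0.99220 = 0.81360
Series (motion controller and light curtain): 0.78000 × 0.96000 = 0.74880
Parallel (joint servo drive, [0.81360], and [0.74880]): 1 − (1 − 0.83000)(1 − 0.81360)(1 − 0.74880) = 0.992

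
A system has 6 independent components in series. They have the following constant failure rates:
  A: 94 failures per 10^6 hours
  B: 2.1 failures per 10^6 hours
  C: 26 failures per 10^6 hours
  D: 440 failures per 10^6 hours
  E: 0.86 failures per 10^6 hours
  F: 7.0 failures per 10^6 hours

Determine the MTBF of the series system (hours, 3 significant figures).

Series of exponential components: λ_sys = Σ λ_i
λ_sys = 0.000094 + 0.0000021 + 0.000026 + 0.00044 + 0.00000086 + 0.0000070 = 5.6996e-04 /h
MTBF = 1 / λ_sys = 1750 h

1750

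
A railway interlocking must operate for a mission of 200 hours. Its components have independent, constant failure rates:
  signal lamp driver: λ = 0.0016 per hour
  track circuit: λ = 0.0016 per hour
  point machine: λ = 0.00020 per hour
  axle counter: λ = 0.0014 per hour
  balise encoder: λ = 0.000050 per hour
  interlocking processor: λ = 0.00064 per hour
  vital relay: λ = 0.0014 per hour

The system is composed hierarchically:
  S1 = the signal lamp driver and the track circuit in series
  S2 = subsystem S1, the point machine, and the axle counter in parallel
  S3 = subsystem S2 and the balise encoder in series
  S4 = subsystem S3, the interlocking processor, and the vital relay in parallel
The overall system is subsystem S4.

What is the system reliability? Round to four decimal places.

R(signal lamp driver) = exp(−0.0016 × 200) = 0.726149
R(track circuit) = exp(−0.0016 × 200) = 0.726149
R(point machine) = exp(−0.00020 × 200) = 0.960789
R(axle counter) = exp(−0.0014 × 200) = 0.755784
R(balise encoder) = exp(−0.000050 × 200) = 0.990050
R(interlocking processor) = exp(−0.00064 × 200) = 0.879853
R(vital relay) = exp(−0.0014 × 200) = 0.755784
Series (signal lamp driver and track circuit): 0.726149 × 0.726149 = 0.527292
Parallel ([0.527292], point machine, and axle counter): 1 − (1 − 0.527292)(1 − 0.960789)(1 − 0.755784) = 0.995473
Series ([0.995473] and balise encoder): 0.995473 × 0.990050 = 0.985568
Parallel ([0.985568], interlocking processor, and vital relay): 1 − (1 − 0.985568)(1 − 0.879853)(1 − 0.755784) = 0.9996

0.9996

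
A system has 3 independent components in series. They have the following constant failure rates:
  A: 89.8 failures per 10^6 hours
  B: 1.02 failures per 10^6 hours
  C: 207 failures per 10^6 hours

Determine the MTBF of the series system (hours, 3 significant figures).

Series of exponential components: λ_sys = Σ λ_i
λ_sys = 0.0000898 + 0.00000102 + 0.000207 = 2.9782e-04 /h
MTBF = 1 / λ_sys = 3360 h

3360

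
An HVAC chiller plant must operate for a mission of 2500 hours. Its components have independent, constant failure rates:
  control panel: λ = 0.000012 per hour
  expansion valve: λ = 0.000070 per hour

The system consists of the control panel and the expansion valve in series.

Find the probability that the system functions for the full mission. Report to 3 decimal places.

0.815

R(control panel) = exp(−0.000012 × 2500) = 0.97045
R(expansion valve) = exp(−0.000070 × 2500) = 0.83946
Series (control panel and expansion valve): 0.97045 × 0.83946 = 0.815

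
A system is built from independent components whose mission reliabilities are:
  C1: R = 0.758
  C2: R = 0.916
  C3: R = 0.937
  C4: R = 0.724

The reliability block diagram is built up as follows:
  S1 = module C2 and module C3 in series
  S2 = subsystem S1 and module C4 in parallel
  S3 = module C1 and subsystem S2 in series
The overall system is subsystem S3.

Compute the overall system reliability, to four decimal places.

0.7284

Series (C2 and C3): 0.916000 × 0.937000 = 0.858292
Parallel ([0.858292] and C4): 1 − (1 − 0.858292)(1 − 0.724000) = 0.960889
Series (C1 and [0.960889]): 0.758000 × 0.960889 = 0.7284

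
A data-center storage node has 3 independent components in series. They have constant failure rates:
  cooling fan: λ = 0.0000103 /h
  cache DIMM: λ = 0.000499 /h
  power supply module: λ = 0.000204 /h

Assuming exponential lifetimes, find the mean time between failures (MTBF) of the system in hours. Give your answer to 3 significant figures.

Series of exponential components: λ_sys = Σ λ_i
λ_sys = 0.0000103 + 0.000499 + 0.000204 = 7.1330e-04 /h
MTBF = 1 / λ_sys = 1400 h

1400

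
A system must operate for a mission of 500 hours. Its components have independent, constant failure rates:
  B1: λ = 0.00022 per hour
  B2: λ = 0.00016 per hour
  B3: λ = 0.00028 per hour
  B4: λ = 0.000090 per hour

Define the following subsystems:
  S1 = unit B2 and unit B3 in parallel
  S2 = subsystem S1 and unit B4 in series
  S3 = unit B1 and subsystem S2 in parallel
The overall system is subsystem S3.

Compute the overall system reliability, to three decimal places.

0.994

R(B1) = exp(−0.00022 × 500) = 0.89583
R(B2) = exp(−0.00016 × 500) = 0.92312
R(B3) = exp(−0.00028 × 500) = 0.86936
R(B4) = exp(−0.000090 × 500) = 0.95600
Parallel (B2 and B3): 1 − (1 − 0.92312)(1 − 0.86936) = 0.98996
Series ([0.98996] and B4): 0.98996 × 0.95600 = 0.94640
Parallel (B1 and [0.94640]): 1 − (1 − 0.89583)(1 − 0.94640) = 0.994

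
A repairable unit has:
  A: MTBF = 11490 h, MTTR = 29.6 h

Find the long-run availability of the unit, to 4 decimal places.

0.9974

A(A) = MTBF/(MTBF+MTTR) = 11490/(11490+29.6) = 0.9974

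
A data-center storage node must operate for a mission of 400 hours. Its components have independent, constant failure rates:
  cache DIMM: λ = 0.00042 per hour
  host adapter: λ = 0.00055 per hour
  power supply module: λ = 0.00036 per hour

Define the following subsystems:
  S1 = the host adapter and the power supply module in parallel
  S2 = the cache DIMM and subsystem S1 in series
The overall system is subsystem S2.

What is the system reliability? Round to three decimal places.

R(cache DIMM) = exp(−0.00042 × 400) = 0.84535
R(host adapter) = exp(−0.00055 × 400) = 0.80252
R(power supply module) = exp(−0.00036 × 400) = 0.86589
Parallel (host adapter and power supply module): 1 − (1 − 0.80252)(1 − 0.86589) = 0.97352
Series (cache DIMM and [0.97352]): 0.84535 × 0.97352 = 0.823

0.823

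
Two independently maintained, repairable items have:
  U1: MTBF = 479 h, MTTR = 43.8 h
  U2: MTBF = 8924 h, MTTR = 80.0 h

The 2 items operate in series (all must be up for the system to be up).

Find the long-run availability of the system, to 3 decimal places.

0.908

A(U1) = MTBF/(MTBF+MTTR) = 479/(479+43.8) = 0.916220
A(U2) = MTBF/(MTBF+MTTR) = 8924/(8924+80.0) = 0.991115
Series availability: 0.916220 × 0.991115 = 0.908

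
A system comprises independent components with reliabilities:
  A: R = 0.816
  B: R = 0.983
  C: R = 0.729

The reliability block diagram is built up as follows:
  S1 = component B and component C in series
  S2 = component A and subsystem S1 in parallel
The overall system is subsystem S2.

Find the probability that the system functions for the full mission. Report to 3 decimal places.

0.948

Series (B and C): 0.98300 × 0.72900 = 0.71661
Parallel (A and [0.71661]): 1 − (1 − 0.81600)(1 − 0.71661) = 0.948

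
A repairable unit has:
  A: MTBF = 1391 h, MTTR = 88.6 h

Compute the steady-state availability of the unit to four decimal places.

0.9401

A(A) = MTBF/(MTBF+MTTR) = 1391/(1391+88.6) = 0.9401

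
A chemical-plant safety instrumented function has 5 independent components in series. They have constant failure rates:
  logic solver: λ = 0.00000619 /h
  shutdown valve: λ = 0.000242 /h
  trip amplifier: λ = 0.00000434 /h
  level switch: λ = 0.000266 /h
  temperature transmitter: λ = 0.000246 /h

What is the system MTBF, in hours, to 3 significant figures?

1310

Series of exponential components: λ_sys = Σ λ_i
λ_sys = 0.00000619 + 0.000242 + 0.00000434 + 0.000266 + 0.000246 = 7.6453e-04 /h
MTBF = 1 / λ_sys = 1310 h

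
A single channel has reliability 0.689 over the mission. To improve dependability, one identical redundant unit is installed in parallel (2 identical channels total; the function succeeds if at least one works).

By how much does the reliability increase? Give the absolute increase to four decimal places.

R_before = 0.689
R_after = 1 − (1 − 0.689)^2 = 0.9033
ΔR = 0.9033 − 0.689 = 0.2143

0.2143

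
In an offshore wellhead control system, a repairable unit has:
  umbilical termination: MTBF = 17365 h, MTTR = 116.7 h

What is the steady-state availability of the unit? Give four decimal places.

A(umbilical termination) = MTBF/(MTBF+MTTR) = 17365/(17365+116.7) = 0.9933

0.9933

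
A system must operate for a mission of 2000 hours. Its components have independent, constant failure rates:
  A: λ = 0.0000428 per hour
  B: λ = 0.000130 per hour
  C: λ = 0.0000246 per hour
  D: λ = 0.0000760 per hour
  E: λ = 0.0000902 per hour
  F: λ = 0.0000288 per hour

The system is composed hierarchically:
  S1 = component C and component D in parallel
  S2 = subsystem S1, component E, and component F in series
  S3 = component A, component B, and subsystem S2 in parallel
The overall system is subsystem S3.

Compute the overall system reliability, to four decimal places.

0.9959

R(A) = exp(−0.0000428 × 2000) = 0.917961
R(B) = exp(−0.000130 × 2000) = 0.771052
R(C) = exp(−0.0000246 × 2000) = 0.951991
R(D) = exp(−0.0000760 × 2000) = 0.858988
R(E) = exp(−0.0000902 × 2000) = 0.834936
R(F) = exp(−0.0000288 × 2000) = 0.944027
Parallel (C and D): 1 − (1 − 0.951991)(1 − 0.858988) = 0.993230
Series ([0.993230], E, and F): 0.993230 × 0.834936 × 0.944027 = 0.782866
Parallel (A, B, and [0.782866]): 1 − (1 − 0.917961)(1 − 0.771052)(1 − 0.782866) = 0.9959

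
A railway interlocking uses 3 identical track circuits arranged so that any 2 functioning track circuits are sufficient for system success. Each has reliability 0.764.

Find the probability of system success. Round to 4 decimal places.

R = Σ_{i=2}^{3} C(3,i) p^i (1−p)^{3−i} with p = 0.764
C(3,2)·0.764^2·0.236^1 = 0.413257
C(3,3)·0.764^3·0.236^0 = 0.445944
Sum = 0.8592

0.8592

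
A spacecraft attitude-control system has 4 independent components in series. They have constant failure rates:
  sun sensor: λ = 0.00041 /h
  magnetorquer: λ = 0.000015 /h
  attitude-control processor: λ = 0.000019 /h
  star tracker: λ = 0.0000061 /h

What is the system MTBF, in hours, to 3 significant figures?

Series of exponential components: λ_sys = Σ λ_i
λ_sys = 0.00041 + 0.000015 + 0.000019 + 0.0000061 = 4.5010e-04 /h
MTBF = 1 / λ_sys = 2220 h

2220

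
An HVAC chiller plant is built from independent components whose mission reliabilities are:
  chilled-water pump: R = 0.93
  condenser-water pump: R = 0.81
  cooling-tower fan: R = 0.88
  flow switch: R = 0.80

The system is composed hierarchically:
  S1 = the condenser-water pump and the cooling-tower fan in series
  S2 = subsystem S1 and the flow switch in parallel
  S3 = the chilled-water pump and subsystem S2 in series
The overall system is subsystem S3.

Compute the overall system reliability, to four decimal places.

Series (condenser-water pump and cooling-tower fan): 0.810000 × 0.880000 = 0.712800
Parallel ([0.712800] and flow switch): 1 − (1 − 0.712800)(1 − 0.800000) = 0.942560
Series (chilled-water pump and [0.942560]): 0.930000 × 0.942560 = 0.8766

0.8766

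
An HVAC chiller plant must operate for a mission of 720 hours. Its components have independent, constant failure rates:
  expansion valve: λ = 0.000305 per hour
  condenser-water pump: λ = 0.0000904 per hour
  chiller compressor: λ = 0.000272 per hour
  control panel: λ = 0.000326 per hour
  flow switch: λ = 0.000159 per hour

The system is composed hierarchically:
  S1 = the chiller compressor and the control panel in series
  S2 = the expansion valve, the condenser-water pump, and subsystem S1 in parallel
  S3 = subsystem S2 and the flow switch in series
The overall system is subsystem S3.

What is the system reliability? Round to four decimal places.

R(expansion valve) = exp(−0.000305 × 720) = 0.802840
R(condenser-water pump) = exp(−0.0000904 × 720) = 0.936985
R(chiller compressor) = exp(−0.000272 × 720) = 0.822144
R(control panel) = exp(−0.000326 × 720) = 0.790792
R(flow switch) = exp(−0.000159 × 720) = 0.891830
Series (chiller compressor and control panel): 0.822144 × 0.790792 = 0.650145
Parallel (expansion valve, condenser-water pump, and [0.650145]): 1 − (1 − 0.802840)(1 − 0.936985)(1 − 0.650145) = 0.995653
Series ([0.995653] and flow switch): 0.995653 × 0.891830 = 0.8880

0.8880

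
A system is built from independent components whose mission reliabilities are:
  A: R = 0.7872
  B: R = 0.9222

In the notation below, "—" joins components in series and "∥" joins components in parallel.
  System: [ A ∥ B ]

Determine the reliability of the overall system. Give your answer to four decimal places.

Parallel (A and B): 1 − (1 − 0.787200)(1 − 0.922200) = 0.9834

0.9834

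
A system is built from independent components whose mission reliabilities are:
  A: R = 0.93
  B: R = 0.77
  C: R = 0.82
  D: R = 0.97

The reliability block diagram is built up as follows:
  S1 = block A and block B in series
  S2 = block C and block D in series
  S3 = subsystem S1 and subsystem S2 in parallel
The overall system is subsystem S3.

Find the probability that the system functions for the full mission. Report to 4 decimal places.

Series (A and B): 0.930000 × 0.770000 = 0.716100
Series (C and D): 0.820000 × 0.970000 = 0.795400
Parallel ([0.716100] and [0.795400]): 1 − (1 − 0.716100)(1 − 0.795400) = 0.9419

0.9419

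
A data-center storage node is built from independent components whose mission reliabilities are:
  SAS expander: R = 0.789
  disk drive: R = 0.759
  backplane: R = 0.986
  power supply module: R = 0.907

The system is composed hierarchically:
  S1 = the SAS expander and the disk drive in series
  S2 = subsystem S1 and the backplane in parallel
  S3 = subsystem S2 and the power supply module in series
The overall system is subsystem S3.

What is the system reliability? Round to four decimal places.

0.9019

Series (SAS expander and disk drive): 0.789000 × 0.759000 = 0.598851
Parallel ([0.598851] and backplane): 1 − (1 − 0.598851)(1 − 0.986000) = 0.994384
Series ([0.994384] and power supply module): 0.994384 × 0.907000 = 0.9019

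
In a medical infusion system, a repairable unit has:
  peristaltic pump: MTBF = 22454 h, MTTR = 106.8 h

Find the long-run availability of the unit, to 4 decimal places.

A(peristaltic pump) = MTBF/(MTBF+MTTR) = 22454/(22454+106.8) = 0.9953

0.9953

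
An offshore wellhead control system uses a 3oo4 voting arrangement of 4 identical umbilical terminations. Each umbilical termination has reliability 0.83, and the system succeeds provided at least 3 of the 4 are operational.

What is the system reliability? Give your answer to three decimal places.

0.863

R = Σ_{i=3}^{4} C(4,i) p^i (1−p)^{4−i} with p = 0.83
C(4,3)·0.83^3·0.17^1 = 0.38882
C(4,4)·0.83^4·0.17^0 = 0.47458
Sum = 0.863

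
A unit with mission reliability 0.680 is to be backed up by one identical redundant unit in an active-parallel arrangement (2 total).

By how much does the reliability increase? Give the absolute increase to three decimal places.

0.218

R_before = 0.680
R_after = 1 − (1 − 0.680)^2 = 0.898
ΔR = 0.898 − 0.680 = 0.218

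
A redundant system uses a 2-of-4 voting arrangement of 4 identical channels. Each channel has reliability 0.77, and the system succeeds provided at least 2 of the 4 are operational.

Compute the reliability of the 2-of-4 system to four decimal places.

0.9597

R = Σ_{i=2}^{4} C(4,i) p^i (1−p)^{4−i} with p = 0.77
C(4,2)·0.77^2·0.23^2 = 0.188186
C(4,3)·0.77^3·0.23^1 = 0.420010
C(4,4)·0.77^4·0.23^0 = 0.351530
Sum = 0.9597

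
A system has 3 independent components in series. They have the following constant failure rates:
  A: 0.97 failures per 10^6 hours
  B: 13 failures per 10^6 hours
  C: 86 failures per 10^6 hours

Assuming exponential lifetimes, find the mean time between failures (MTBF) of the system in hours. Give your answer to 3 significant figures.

10000

Series of exponential components: λ_sys = Σ λ_i
λ_sys = 0.00000097 + 0.000013 + 0.000086 = 9.9970e-05 /h
MTBF = 1 / λ_sys = 10000 h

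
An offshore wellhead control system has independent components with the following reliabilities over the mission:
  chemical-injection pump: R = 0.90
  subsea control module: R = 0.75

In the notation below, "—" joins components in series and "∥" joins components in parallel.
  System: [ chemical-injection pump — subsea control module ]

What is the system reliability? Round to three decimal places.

Series (chemical-injection pump and subsea control module): 0.90000 × 0.75000 = 0.675

0.675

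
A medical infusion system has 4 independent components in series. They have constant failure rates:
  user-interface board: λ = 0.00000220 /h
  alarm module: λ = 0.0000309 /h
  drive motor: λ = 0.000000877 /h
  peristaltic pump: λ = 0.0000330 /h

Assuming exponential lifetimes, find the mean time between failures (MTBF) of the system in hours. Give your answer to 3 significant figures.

14900

Series of exponential components: λ_sys = Σ λ_i
λ_sys = 0.00000220 + 0.0000309 + 0.000000877 + 0.0000330 = 6.6977e-05 /h
MTBF = 1 / λ_sys = 14900 h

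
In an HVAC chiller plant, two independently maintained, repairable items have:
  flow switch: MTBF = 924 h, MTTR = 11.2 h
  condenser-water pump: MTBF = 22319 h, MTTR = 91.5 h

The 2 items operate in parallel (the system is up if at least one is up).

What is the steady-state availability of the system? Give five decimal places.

0.99995

A(flow switch) = MTBF/(MTBF+MTTR) = 924/(924+11.2) = 0.988024
A(condenser-water pump) = MTBF/(MTBF+MTTR) = 22319/(22319+91.5) = 0.995917
Parallel availability: 1 − (1 − 0.988024)(1 − 0.995917) = 0.99995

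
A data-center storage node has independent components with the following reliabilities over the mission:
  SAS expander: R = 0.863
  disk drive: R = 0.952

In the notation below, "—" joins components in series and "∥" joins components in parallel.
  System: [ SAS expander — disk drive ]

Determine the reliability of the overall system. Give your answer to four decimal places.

0.8216

Series (SAS expander and disk drive): 0.863000 × 0.952000 = 0.8216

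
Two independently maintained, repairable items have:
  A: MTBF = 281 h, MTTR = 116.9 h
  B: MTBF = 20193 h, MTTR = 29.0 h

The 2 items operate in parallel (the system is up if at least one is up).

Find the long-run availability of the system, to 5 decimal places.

0.99958

A(A) = MTBF/(MTBF+MTTR) = 281/(281+116.9) = 0.706208
A(B) = MTBF/(MTBF+MTTR) = 20193/(20193+29.0) = 0.998566
Parallel availability: 1 − (1 − 0.706208)(1 − 0.998566) = 0.99958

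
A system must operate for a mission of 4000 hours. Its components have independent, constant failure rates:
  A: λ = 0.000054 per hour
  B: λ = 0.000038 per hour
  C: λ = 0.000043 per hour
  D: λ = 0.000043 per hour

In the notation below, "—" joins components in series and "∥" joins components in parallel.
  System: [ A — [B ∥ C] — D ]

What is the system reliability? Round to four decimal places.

R(A) = exp(−0.000054 × 4000) = 0.805735
R(B) = exp(−0.000038 × 4000) = 0.858988
R(C) = exp(−0.000043 × 4000) = 0.841979
R(D) = exp(−0.000043 × 4000) = 0.841979
Parallel (B and C): 1 − (1 − 0.858988)(1 − 0.841979) = 0.977717
Series (A, [0.977717], and D): 0.805735 × 0.977717 × 0.841979 = 0.6633

0.6633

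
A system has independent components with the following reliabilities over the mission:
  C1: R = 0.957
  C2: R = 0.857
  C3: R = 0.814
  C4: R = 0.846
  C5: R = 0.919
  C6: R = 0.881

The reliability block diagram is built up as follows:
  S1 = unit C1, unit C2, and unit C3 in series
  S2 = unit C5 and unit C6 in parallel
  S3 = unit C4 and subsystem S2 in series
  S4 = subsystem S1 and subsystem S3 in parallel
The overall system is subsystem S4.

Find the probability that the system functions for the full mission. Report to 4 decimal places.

Series (C1, C2, and C3): 0.957000 × 0.857000 × 0.814000 = 0.667601
Parallel (C5 and C6): 1 − (1 − 0.919000)(1 − 0.881000) = 0.990361
Series (C4 and [0.990361]): 0.846000 × 0.990361 = 0.837845
Parallel ([0.667601] and [0.837845]): 1 − (1 − 0.667601)(1 − 0.837845) = 0.9461

0.9461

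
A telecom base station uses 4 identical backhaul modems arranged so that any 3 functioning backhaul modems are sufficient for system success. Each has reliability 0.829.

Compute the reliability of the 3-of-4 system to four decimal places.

0.8620

R = Σ_{i=3}^{4} C(4,i) p^i (1−p)^{4−i} with p = 0.829
C(4,3)·0.829^3·0.171^1 = 0.389690
C(4,4)·0.829^4·0.171^0 = 0.472300
Sum = 0.8620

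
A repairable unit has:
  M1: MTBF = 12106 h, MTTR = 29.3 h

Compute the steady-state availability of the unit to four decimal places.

A(M1) = MTBF/(MTBF+MTTR) = 12106/(12106+29.3) = 0.9976

0.9976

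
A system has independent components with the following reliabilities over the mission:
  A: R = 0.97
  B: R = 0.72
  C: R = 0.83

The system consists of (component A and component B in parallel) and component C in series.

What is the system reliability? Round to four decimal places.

0.8230

Parallel (A and B): 1 − (1 − 0.970000)(1 − 0.720000) = 0.991600
Series ([0.991600] and C): 0.991600 × 0.830000 = 0.8230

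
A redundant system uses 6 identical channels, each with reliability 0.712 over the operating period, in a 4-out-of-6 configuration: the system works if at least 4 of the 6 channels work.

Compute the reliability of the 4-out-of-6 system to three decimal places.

0.766

R = Σ_{i=4}^{6} C(6,i) p^i (1−p)^{6−i} with p = 0.712
C(6,4)·0.712^4·0.288^2 = 0.31974
C(6,5)·0.712^5·0.288^1 = 0.31619
C(6,6)·0.712^6·0.288^0 = 0.13028
Sum = 0.766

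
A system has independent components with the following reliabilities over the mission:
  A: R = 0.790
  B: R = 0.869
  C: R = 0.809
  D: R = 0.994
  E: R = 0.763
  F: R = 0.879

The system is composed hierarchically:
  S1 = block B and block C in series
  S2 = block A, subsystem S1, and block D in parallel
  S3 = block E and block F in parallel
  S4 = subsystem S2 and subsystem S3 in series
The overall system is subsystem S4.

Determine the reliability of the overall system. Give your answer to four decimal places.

0.9710

Series (B and C): 0.869000 × 0.809000 = 0.703021
Parallel (A, [0.703021], and D): 1 − (1 − 0.790000)(1 − 0.703021)(1 − 0.994000) = 0.999626
Parallel (E and F): 1 − (1 − 0.763000)(1 − 0.879000) = 0.971323
Series ([0.999626] and [0.971323]): 0.999626 × 0.971323 = 0.9710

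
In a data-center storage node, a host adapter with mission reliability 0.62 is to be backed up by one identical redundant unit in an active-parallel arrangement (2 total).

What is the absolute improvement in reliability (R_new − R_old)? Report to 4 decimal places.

R_before = 0.62
R_after = 1 − (1 − 0.62)^2 = 0.8556
ΔR = 0.8556 − 0.62 = 0.2356

0.2356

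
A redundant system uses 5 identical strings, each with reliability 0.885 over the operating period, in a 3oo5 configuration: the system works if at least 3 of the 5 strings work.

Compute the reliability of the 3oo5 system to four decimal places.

0.9873

R = Σ_{i=3}^{5} C(5,i) p^i (1−p)^{5−i} with p = 0.885
C(5,3)·0.885^3·0.115^2 = 0.091670
C(5,4)·0.885^4·0.115^1 = 0.352729
C(5,5)·0.885^5·0.115^0 = 0.542896
Sum = 0.9873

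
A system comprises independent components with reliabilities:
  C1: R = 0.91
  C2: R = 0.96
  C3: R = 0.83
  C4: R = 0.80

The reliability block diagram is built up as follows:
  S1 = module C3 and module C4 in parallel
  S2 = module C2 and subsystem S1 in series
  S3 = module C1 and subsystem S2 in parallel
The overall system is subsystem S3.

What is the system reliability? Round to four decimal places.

0.9935

Parallel (C3 and C4): 1 − (1 − 0.830000)(1 − 0.800000) = 0.966000
Series (C2 and [0.966000]): 0.960000 × 0.966000 = 0.927360
Parallel (C1 and [0.927360]): 1 − (1 − 0.910000)(1 − 0.927360) = 0.9935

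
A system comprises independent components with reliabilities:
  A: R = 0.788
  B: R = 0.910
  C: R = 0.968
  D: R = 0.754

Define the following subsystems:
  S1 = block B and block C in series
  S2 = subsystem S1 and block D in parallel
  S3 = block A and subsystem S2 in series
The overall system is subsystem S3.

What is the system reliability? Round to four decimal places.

0.7649

Series (B and C): 0.910000 × 0.968000 = 0.880880
Parallel ([0.880880] and D): 1 − (1 − 0.880880)(1 − 0.754000) = 0.970696
Series (A and [0.970696]): 0.788000 × 0.970696 = 0.7649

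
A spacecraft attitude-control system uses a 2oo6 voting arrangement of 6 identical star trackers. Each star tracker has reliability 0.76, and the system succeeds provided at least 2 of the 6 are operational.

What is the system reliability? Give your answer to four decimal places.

R = Σ_{i=2}^{6} C(6,i) p^i (1−p)^{6−i} with p = 0.76
C(6,2)·0.76^2·0.24^4 = 0.028745
C(6,3)·0.76^3·0.24^3 = 0.121368
C(6,4)·0.76^4·0.24^2 = 0.288249
C(6,5)·0.76^5·0.24^1 = 0.365116
C(6,6)·0.76^6·0.24^0 = 0.192700
Sum = 0.9962

0.9962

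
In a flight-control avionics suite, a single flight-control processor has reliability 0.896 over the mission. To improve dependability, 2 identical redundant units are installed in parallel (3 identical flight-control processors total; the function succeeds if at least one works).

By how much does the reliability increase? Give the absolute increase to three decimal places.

R_before = 0.896
R_after = 1 − (1 − 0.896)^3 = 0.999
ΔR = 0.999 − 0.896 = 0.103

0.103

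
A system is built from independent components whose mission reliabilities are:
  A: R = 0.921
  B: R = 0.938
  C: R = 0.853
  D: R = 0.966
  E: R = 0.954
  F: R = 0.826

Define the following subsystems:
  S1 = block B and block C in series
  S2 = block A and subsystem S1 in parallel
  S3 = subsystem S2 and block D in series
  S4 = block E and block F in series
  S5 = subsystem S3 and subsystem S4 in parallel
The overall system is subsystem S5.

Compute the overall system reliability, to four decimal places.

Series (B and C): 0.938000 × 0.853000 = 0.800114
Parallel (A and [0.800114]): 1 − (1 − 0.921000)(1 − 0.800114) = 0.984209
Series ([0.984209] and D): 0.984209 × 0.966000 = 0.950746
Series (E and F): 0.954000 × 0.826000 = 0.788004
Parallel ([0.950746] and [0.788004]): 1 − (1 − 0.950746)(1 − 0.788004) = 0.9896

0.9896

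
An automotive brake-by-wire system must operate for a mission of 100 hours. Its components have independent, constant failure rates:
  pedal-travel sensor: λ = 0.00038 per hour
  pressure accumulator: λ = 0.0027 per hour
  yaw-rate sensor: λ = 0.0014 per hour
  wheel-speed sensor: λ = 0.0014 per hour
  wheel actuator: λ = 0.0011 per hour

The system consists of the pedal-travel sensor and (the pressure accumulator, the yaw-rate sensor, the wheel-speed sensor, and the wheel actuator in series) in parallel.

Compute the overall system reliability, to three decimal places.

0.982

R(pedal-travel sensor) = exp(−0.00038 × 100) = 0.96271
R(pressure accumulator) = exp(−0.0027 × 100) = 0.76338
R(yaw-rate sensor) = exp(−0.0014 × 100) = 0.86936
R(wheel-speed sensor) = exp(−0.0014 × 100) = 0.86936
R(wheel actuator) = exp(−0.0011 × 100) = 0.89583
Series (pressure accumulator, yaw-rate sensor, wheel-speed sensor, and wheel actuator): 0.76338 × 0.86936 × 0.86936 × 0.89583 = 0.51685
Parallel (pedal-travel sensor and [0.51685]): 1 − (1 − 0.96271)(1 − 0.51685) = 0.982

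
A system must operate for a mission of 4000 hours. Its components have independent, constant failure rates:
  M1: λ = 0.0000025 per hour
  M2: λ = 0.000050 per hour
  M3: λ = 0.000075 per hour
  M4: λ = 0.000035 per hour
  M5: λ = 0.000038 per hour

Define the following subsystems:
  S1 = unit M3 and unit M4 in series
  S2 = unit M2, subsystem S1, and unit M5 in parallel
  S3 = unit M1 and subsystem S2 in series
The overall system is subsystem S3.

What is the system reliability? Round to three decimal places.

R(M1) = exp(−0.0000025 × 4000) = 0.99005
R(M2) = exp(−0.000050 × 4000) = 0.81873
R(M3) = exp(−0.000075 × 4000) = 0.74082
R(M4) = exp(−0.000035 × 4000) = 0.86936
R(M5) = exp(−0.000038 × 4000) = 0.85899
Series (M3 and M4): 0.74082 × 0.86936 = 0.64404
Parallel (M2, [0.64404], and M5): 1 − (1 − 0.81873)(1 − 0.64404)(1 − 0.85899) = 0.99090
Series (M1 and [0.99090]): 0.99005 × 0.99090 = 0.981

0.981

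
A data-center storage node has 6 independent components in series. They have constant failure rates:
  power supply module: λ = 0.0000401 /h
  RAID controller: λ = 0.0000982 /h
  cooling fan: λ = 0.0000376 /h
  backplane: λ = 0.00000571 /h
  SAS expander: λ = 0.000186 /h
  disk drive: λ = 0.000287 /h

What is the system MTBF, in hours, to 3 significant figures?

Series of exponential components: λ_sys = Σ λ_i
λ_sys = 0.0000401 + 0.0000982 + 0.0000376 + 0.00000571 + 0.000186 + 0.000287 = 6.5461e-04 /h
MTBF = 1 / λ_sys = 1530 h

1530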